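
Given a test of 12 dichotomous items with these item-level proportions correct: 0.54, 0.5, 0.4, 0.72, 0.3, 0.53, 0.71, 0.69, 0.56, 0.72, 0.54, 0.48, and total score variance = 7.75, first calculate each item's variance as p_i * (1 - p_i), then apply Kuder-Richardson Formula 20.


For each item, compute p_i * q_i:
  Item 1: 0.54 * 0.46 = 0.2484
  Item 2: 0.5 * 0.5 = 0.25
  Item 3: 0.4 * 0.6 = 0.24
  Item 4: 0.72 * 0.28 = 0.2016
  Item 5: 0.3 * 0.7 = 0.21
  Item 6: 0.53 * 0.47 = 0.2491
  Item 7: 0.71 * 0.29 = 0.2059
  Item 8: 0.69 * 0.31 = 0.2139
  Item 9: 0.56 * 0.44 = 0.2464
  Item 10: 0.72 * 0.28 = 0.2016
  Item 11: 0.54 * 0.46 = 0.2484
  Item 12: 0.48 * 0.52 = 0.2496
Sum(p_i * q_i) = 0.2484 + 0.25 + 0.24 + 0.2016 + 0.21 + 0.2491 + 0.2059 + 0.2139 + 0.2464 + 0.2016 + 0.2484 + 0.2496 = 2.7649
KR-20 = (k/(k-1)) * (1 - Sum(p_i*q_i) / Var_total)
= (12/11) * (1 - 2.7649/7.75)
= 1.0909 * 0.6432
KR-20 = 0.7017

0.7017


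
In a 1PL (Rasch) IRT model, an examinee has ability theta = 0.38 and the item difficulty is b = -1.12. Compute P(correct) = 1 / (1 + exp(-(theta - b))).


theta - b = 0.38 - -1.12 = 1.5
exp(-(theta - b)) = exp(-1.5) = 0.2231
P = 1 / (1 + 0.2231)
P = 0.8176

0.8176


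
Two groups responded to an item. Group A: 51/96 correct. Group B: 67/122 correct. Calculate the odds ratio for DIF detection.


Odds_A = 51/45 = 1.1333
Odds_B = 67/55 = 1.2182
OR = Odds_A / Odds_B = 1.1333 / 1.2182
Exactly, OR = (51 * 55) / (45 * 67) = 2805 / 3015
OR = 0.9303

0.9303


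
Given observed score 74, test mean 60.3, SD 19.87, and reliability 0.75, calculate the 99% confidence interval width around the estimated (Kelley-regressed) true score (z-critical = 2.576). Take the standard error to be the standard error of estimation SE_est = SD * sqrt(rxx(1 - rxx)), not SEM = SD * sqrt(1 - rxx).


True score estimate = 0.75*74 + 0.25*60.3 = 70.575
SE_est = SD * sqrt(rxx * (1 - rxx)) = 19.87 * sqrt(0.75 * 0.25) = 19.87 * sqrt(0.1875) = 8.603962
CI = T_est +/- z * SE_est, so width = 2 * z * SE_est = 2 * 2.576 * 8.603962
Width = 44.3276

44.3276


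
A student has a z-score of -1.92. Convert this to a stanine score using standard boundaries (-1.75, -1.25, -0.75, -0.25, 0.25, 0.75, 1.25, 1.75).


Stanine boundaries: [-1.75, -1.25, -0.75, -0.25, 0.25, 0.75, 1.25, 1.75]
z = -1.92
Check each boundary:
  z < -1.75
  z < -1.25
  z < -0.75
  z < -0.25
  z < 0.25
  z < 0.75
  z < 1.25
  z < 1.75
Highest qualifying boundary gives stanine = 1

1


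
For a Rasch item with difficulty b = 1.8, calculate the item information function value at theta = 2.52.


P = 1/(1+exp(-(2.52-1.8))) = 0.6726
I = P*(1-P) = 0.6726 * 0.3274
I = 0.2202

0.2202


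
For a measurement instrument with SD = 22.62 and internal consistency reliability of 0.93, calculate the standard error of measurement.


SEM = SD * sqrt(1 - rxx)
SEM = 22.62 * sqrt(1 - 0.93)
SEM = 22.62 * sqrt(0.07) = 22.62 * 0.264575
SEM = 5.9847

5.9847


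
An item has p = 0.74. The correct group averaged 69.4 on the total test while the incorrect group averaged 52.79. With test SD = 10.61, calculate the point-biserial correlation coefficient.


q = 1 - p = 0.26
rpb = ((M1 - M0) / SD) * sqrt(p * q)
rpb = ((69.4 - 52.79) / 10.61) * sqrt(0.74 * 0.26)
rpb = 0.6867

0.6867


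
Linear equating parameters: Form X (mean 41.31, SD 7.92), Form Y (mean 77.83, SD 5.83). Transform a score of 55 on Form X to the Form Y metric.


slope = SD_Y / SD_X = 5.83 / 7.92 ~ 0.7361
intercept = mean_Y - slope * mean_X = 77.83 - (5.83 / 7.92) * 41.31 ~ 47.4212
Y = slope * X + intercept. To avoid rounding drift from the rounded slope/intercept, evaluate the equivalent form Y = mean_Y + SD_Y * (X - mean_X) / SD_X at full precision:
Y = 77.83 + 5.83 * (55 - 41.31) / 7.92
Y = 77.83 + 5.83 * 13.69 / 7.92
Y = 77.83 + 79.8127 / 7.92
Y = 77.83 + 10.0774
Y = 87.9074

87.9074


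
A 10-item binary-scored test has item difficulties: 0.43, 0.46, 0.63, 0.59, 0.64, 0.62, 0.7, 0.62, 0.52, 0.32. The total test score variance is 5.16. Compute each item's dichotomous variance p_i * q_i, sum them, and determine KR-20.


For each item, compute p_i * q_i:
  Item 1: 0.43 * 0.57 = 0.2451
  Item 2: 0.46 * 0.54 = 0.2484
  Item 3: 0.63 * 0.37 = 0.2331
  Item 4: 0.59 * 0.41 = 0.2419
  Item 5: 0.64 * 0.36 = 0.2304
  Item 6: 0.62 * 0.38 = 0.2356
  Item 7: 0.7 * 0.3 = 0.21
  Item 8: 0.62 * 0.38 = 0.2356
  Item 9: 0.52 * 0.48 = 0.2496
  Item 10: 0.32 * 0.68 = 0.2176
Sum(p_i * q_i) = 0.2451 + 0.2484 + 0.2331 + 0.2419 + 0.2304 + 0.2356 + 0.21 + 0.2356 + 0.2496 + 0.2176 = 2.3473
KR-20 = (k/(k-1)) * (1 - Sum(p_i*q_i) / Var_total)
= (10/9) * (1 - 2.3473/5.16)
= 1.1111 * 0.5451
KR-20 = 0.6057

0.6057


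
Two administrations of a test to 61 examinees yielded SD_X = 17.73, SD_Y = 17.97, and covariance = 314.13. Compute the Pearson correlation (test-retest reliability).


r = cov(X,Y) / (SD_X * SD_Y)
r = 314.13 / (17.73 * 17.97)
r = 314.13 / 318.6081
r = 0.9859

0.9859


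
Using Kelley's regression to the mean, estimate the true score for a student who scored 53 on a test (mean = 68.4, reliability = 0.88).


T_est = rxx * X + (1 - rxx) * mean
T_est = 0.88 * 53 + 0.12 * 68.4
T_est = 46.64 + 8.208
T_est = 54.848

54.848


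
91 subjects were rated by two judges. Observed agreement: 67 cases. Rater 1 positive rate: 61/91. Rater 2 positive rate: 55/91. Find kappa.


P_o = 67/91 = 0.736264
P_e = (61*55 + 30*36) / 8281 = 0.535563
kappa = (P_o - P_e) / (1 - P_e)
kappa = (0.736264 - 0.535563) / (1 - 0.535563)
kappa = 0.4321

0.4321


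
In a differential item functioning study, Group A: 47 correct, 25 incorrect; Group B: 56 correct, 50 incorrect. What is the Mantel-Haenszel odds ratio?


Odds_A = 47/25 = 1.88
Odds_B = 56/50 = 1.12
OR = Odds_A / Odds_B = 1.88 / 1.12
Exactly, OR = (47 * 50) / (25 * 56) = 2350 / 1400
OR = 1.6786

1.6786


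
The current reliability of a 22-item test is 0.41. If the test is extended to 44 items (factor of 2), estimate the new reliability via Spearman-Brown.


r_new = (n * rxx) / (1 + (n-1) * rxx)
r_new = (2 * 0.41) / (1 + 1 * 0.41)
r_new = 0.82 / 1.41
r_new = 0.5816

0.5816


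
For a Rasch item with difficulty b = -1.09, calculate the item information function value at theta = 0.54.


P = 1/(1+exp(-(0.54--1.09))) = 0.8362
I = P*(1-P) = 0.8362 * 0.1638
I = 0.137

0.137


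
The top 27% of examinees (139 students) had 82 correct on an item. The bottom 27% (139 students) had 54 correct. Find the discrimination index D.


p_upper = 82/139 = 0.5899
p_lower = 54/139 = 0.3885
D = 0.5899 - 0.3885 = 0.2014

0.2014


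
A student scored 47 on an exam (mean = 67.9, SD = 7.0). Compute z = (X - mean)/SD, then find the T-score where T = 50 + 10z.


z = (X - mean) / SD = (47 - 67.9) / 7.0
z = -20.9 / 7.0
z = -2.9857
T-score = T = 50 + 10z
Carry z at full precision (z = -20.9 / 7.0) into the conversion:
T-score = 50 + 10 * (-20.9 / 7.0) = 50 + -209 / 7.0
T-score = 50 + -29.8571
T-score = 20.1429

20.1429


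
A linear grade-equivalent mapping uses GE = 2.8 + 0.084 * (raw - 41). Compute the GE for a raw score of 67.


raw - median = 67 - 41 = 26
slope * diff = 0.084 * 26 = 2.184
GE = 2.8 + 2.184
GE = 4.984

4.984


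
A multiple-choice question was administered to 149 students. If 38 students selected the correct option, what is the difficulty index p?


Item difficulty p = number correct / total examinees
p = 38 / 149
p = 0.255

0.255


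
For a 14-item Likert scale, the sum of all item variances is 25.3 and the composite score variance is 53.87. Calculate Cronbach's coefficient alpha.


alpha = (k/(k-1)) * (1 - sum(si^2)/s_total^2)
= (14/13) * (1 - 25.3/53.87)
alpha = 0.5711

0.5711


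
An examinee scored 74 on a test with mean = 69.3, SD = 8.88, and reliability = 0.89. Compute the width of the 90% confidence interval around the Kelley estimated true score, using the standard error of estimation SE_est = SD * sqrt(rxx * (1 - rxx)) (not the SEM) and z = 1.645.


True score estimate = 0.89*74 + 0.11*69.3 = 73.483
SE_est = SD * sqrt(rxx * (1 - rxx)) = 8.88 * sqrt(0.89 * 0.11) = 8.88 * sqrt(0.0979) = 2.778461
CI = T_est +/- z * SE_est, so width = 2 * z * SE_est = 2 * 1.645 * 2.778461
Width = 9.1411

9.1411


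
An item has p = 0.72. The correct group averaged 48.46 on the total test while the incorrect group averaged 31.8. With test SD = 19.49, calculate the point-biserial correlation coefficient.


q = 1 - p = 0.28
rpb = ((M1 - M0) / SD) * sqrt(p * q)
rpb = ((48.46 - 31.8) / 19.49) * sqrt(0.72 * 0.28)
rpb = 0.3838

0.3838


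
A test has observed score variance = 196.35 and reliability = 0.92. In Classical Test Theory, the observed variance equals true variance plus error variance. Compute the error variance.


var_true = rxx * var_obs = 0.92 * 196.35 = 180.642
var_error = var_obs - var_true
var_error = 196.35 - 180.642
var_error = 15.708

15.708


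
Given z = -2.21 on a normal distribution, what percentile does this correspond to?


CDF(z) = 0.5 * (1 + erf(z/sqrt(2)))
erf(-1.5627) = -0.9729
CDF = 0.0136
Percentile rank = 0.0136 * 100 = 1.36

1.36


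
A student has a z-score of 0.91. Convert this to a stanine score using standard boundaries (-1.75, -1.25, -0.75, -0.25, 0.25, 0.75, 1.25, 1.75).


Stanine boundaries: [-1.75, -1.25, -0.75, -0.25, 0.25, 0.75, 1.25, 1.75]
z = 0.91
Check each boundary:
  z >= -1.75 -> could be stanine 2
  z >= -1.25 -> could be stanine 3
  z >= -0.75 -> could be stanine 4
  z >= -0.25 -> could be stanine 5
  z >= 0.25 -> could be stanine 6
  z >= 0.75 -> could be stanine 7
  z < 1.25
  z < 1.75
Highest qualifying boundary gives stanine = 7

7


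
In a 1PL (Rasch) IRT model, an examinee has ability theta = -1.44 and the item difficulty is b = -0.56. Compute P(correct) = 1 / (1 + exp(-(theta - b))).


theta - b = -1.44 - -0.56 = -0.88
exp(-(theta - b)) = exp(0.88) = 2.4109
P = 1 / (1 + 2.4109)
P = 0.2932

0.2932


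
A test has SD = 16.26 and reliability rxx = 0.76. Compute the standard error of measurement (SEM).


SEM = SD * sqrt(1 - rxx)
SEM = 16.26 * sqrt(1 - 0.76)
SEM = 16.26 * sqrt(0.24) = 16.26 * 0.489898
SEM = 7.9657

7.9657


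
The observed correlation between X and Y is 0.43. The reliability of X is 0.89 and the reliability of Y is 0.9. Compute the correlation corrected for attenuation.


r_corrected = rxy / sqrt(rxx * ryy)
= 0.43 / sqrt(0.89 * 0.9)
= 0.43 / sqrt(0.801)
= 0.43 / 0.894986
r_corrected = 0.4805

0.4805


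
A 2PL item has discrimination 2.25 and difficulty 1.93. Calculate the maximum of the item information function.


For 2PL, max info at theta = b = 1.93
I_max = a^2 / 4 = 2.25^2 / 4
= 5.0625 / 4
I_max = 1.2656

1.2656


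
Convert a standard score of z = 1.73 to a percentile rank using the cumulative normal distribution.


CDF(z) = 0.5 * (1 + erf(z/sqrt(2)))
erf(1.2233) = 0.9164
CDF = 0.9582
Percentile rank = 0.9582 * 100 = 95.82

95.82


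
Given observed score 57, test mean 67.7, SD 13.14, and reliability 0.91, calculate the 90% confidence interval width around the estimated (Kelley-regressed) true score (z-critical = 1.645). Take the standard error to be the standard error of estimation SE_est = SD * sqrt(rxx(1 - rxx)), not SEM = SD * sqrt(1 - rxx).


True score estimate = 0.91*57 + 0.09*67.7 = 57.963
SE_est = SD * sqrt(rxx * (1 - rxx)) = 13.14 * sqrt(0.91 * 0.09) = 13.14 * sqrt(0.0819) = 3.760428
CI = T_est +/- z * SE_est, so width = 2 * z * SE_est = 2 * 1.645 * 3.760428
Width = 12.3718

12.3718


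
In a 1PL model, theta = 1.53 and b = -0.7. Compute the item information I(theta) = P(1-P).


P = 1/(1+exp(-(1.53--0.7))) = 0.9029
I = P*(1-P) = 0.9029 * 0.0971
I = 0.0877

0.0877


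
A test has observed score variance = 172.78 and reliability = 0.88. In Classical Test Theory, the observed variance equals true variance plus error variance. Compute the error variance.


var_true = rxx * var_obs = 0.88 * 172.78 = 152.0464
var_error = var_obs - var_true
var_error = 172.78 - 152.0464
var_error = 20.7336

20.7336


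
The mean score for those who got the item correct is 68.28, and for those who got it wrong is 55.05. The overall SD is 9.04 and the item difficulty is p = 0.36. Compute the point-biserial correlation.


q = 1 - p = 0.64
rpb = ((M1 - M0) / SD) * sqrt(p * q)
rpb = ((68.28 - 55.05) / 9.04) * sqrt(0.36 * 0.64)
rpb = 0.7025

0.7025


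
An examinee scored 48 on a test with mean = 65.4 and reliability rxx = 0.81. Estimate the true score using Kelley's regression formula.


T_est = rxx * X + (1 - rxx) * mean
T_est = 0.81 * 48 + 0.19 * 65.4
T_est = 38.88 + 12.426
T_est = 51.306

51.306


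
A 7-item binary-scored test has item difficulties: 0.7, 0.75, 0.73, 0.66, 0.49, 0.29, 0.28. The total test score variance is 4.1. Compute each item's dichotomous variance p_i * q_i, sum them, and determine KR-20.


For each item, compute p_i * q_i:
  Item 1: 0.7 * 0.3 = 0.21
  Item 2: 0.75 * 0.25 = 0.1875
  Item 3: 0.73 * 0.27 = 0.1971
  Item 4: 0.66 * 0.34 = 0.2244
  Item 5: 0.49 * 0.51 = 0.2499
  Item 6: 0.29 * 0.71 = 0.2059
  Item 7: 0.28 * 0.72 = 0.2016
Sum(p_i * q_i) = 0.21 + 0.1875 + 0.1971 + 0.2244 + 0.2499 + 0.2059 + 0.2016 = 1.4764
KR-20 = (k/(k-1)) * (1 - Sum(p_i*q_i) / Var_total)
= (7/6) * (1 - 1.4764/4.1)
= 1.1667 * 0.6399
KR-20 = 0.7466

0.7466


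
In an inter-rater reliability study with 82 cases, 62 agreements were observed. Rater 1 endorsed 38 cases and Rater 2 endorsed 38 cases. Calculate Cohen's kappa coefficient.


P_o = 62/82 = 0.756098
P_e = (38*38 + 44*44) / 6724 = 0.502677
kappa = (P_o - P_e) / (1 - P_e)
kappa = (0.756098 - 0.502677) / (1 - 0.502677)
kappa = 0.5096

0.5096


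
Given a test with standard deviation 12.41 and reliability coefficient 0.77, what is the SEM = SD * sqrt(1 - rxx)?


SEM = SD * sqrt(1 - rxx)
SEM = 12.41 * sqrt(1 - 0.77)
SEM = 12.41 * sqrt(0.23) = 12.41 * 0.479583
SEM = 5.9516

5.9516


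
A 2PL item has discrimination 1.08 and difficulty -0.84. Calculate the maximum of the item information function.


For 2PL, max info at theta = b = -0.84
I_max = a^2 / 4 = 1.08^2 / 4
= 1.1664 / 4
I_max = 0.2916

0.2916


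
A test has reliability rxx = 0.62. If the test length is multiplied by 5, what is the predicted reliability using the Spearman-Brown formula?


r_new = (n * rxx) / (1 + (n-1) * rxx)
r_new = (5 * 0.62) / (1 + 4 * 0.62)
r_new = 3.1 / 3.48
r_new = 0.8908

0.8908


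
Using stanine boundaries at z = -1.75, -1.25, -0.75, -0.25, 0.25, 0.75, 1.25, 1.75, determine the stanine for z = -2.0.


Stanine boundaries: [-1.75, -1.25, -0.75, -0.25, 0.25, 0.75, 1.25, 1.75]
z = -2.0
Check each boundary:
  z < -1.75
  z < -1.25
  z < -0.75
  z < -0.25
  z < 0.25
  z < 0.75
  z < 1.25
  z < 1.75
Highest qualifying boundary gives stanine = 1

1


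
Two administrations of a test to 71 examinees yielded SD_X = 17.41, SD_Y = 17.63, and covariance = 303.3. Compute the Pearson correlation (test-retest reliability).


r = cov(X,Y) / (SD_X * SD_Y)
r = 303.3 / (17.41 * 17.63)
r = 303.3 / 306.9383
r = 0.9881

0.9881


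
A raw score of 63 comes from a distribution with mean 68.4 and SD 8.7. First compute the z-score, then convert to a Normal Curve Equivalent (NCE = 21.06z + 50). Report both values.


z = (X - mean) / SD = (63 - 68.4) / 8.7
z = -5.4 / 8.7
z = -0.6207
NCE = NCE = 21.06z + 50
Carry z at full precision (z = -5.4 / 8.7) into the conversion:
NCE = 21.06 * (-5.4 / 8.7) + 50 = -113.724 / 8.7 + 50
NCE = -13.0717 + 50
NCE = 36.9283

36.9283


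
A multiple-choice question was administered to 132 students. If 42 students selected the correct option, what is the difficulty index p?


Item difficulty p = number correct / total examinees
p = 42 / 132
p = 0.3182

0.3182


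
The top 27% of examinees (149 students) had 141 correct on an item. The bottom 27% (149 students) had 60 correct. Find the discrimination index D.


p_upper = 141/149 = 0.9463
p_lower = 60/149 = 0.4027
D = 0.9463 - 0.4027 = 0.5436

0.5436


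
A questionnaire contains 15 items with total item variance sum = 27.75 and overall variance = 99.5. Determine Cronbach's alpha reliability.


alpha = (k/(k-1)) * (1 - sum(si^2)/s_total^2)
= (15/14) * (1 - 27.75/99.5)
alpha = 0.7726

0.7726


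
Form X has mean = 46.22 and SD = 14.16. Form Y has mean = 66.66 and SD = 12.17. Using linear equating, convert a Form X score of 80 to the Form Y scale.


slope = SD_Y / SD_X = 12.17 / 14.16 ~ 0.8595
intercept = mean_Y - slope * mean_X = 66.66 - (12.17 / 14.16) * 46.22 ~ 26.9356
Y = slope * X + intercept. To avoid rounding drift from the rounded slope/intercept, evaluate the equivalent form Y = mean_Y + SD_Y * (X - mean_X) / SD_X at full precision:
Y = 66.66 + 12.17 * (80 - 46.22) / 14.16
Y = 66.66 + 12.17 * 33.78 / 14.16
Y = 66.66 + 411.1026 / 14.16
Y = 66.66 + 29.0327
Y = 95.6927

95.6927


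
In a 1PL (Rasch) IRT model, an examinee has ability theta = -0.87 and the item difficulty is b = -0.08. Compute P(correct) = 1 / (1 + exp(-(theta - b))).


theta - b = -0.87 - -0.08 = -0.79
exp(-(theta - b)) = exp(0.79) = 2.2034
P = 1 / (1 + 2.2034)
P = 0.3122

0.3122


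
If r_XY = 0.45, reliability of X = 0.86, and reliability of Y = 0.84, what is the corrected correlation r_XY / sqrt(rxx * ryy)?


r_corrected = rxy / sqrt(rxx * ryy)
= 0.45 / sqrt(0.86 * 0.84)
= 0.45 / sqrt(0.7224)
= 0.45 / 0.849941
r_corrected = 0.5294

0.5294


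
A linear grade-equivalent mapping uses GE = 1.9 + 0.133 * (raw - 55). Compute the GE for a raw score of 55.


raw - median = 55 - 55 = 0
slope * diff = 0.133 * 0 = 0.0
GE = 1.9 + 0.0
GE = 1.9

1.9


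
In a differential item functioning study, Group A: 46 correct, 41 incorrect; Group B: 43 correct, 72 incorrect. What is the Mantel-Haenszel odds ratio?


Odds_A = 46/41 = 1.122
Odds_B = 43/72 = 0.5972
OR = Odds_A / Odds_B = 1.122 / 0.5972
Exactly, OR = (46 * 72) / (41 * 43) = 3312 / 1763
OR = 1.8786

1.8786


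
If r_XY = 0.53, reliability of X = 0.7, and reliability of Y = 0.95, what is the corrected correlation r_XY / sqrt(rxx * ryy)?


r_corrected = rxy / sqrt(rxx * ryy)
= 0.53 / sqrt(0.7 * 0.95)
= 0.53 / sqrt(0.665)
= 0.53 / 0.815475
r_corrected = 0.6499

0.6499


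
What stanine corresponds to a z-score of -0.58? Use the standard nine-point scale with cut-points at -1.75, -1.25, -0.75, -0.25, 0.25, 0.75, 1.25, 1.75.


Stanine boundaries: [-1.75, -1.25, -0.75, -0.25, 0.25, 0.75, 1.25, 1.75]
z = -0.58
Check each boundary:
  z >= -1.75 -> could be stanine 2
  z >= -1.25 -> could be stanine 3
  z >= -0.75 -> could be stanine 4
  z < -0.25
  z < 0.25
  z < 0.75
  z < 1.25
  z < 1.75
Highest qualifying boundary gives stanine = 4

4


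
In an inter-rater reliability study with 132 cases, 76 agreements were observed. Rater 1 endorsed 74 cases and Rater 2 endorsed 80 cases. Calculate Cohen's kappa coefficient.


P_o = 76/132 = 0.575758
P_e = (74*80 + 58*52) / 17424 = 0.512856
kappa = (P_o - P_e) / (1 - P_e)
kappa = (0.575758 - 0.512856) / (1 - 0.512856)
kappa = 0.1291

0.1291


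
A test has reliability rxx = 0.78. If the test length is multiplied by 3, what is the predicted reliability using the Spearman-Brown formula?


r_new = (n * rxx) / (1 + (n-1) * rxx)
r_new = (3 * 0.78) / (1 + 2 * 0.78)
r_new = 2.34 / 2.56
r_new = 0.9141

0.9141


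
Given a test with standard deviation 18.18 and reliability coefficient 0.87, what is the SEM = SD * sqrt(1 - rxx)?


SEM = SD * sqrt(1 - rxx)
SEM = 18.18 * sqrt(1 - 0.87)
SEM = 18.18 * sqrt(0.13) = 18.18 * 0.360555
SEM = 6.5549

6.5549


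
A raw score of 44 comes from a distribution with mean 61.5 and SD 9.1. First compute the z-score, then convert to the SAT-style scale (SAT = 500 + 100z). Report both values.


z = (X - mean) / SD = (44 - 61.5) / 9.1
z = -17.5 / 9.1
z = -1.9231
SAT-scale = SAT = 500 + 100z
Carry z at full precision (z = -17.5 / 9.1) into the conversion:
SAT-scale = 500 + 100 * (-17.5 / 9.1) = 500 + -1750 / 9.1
SAT-scale = 500 + -192.3077
SAT-scale = 307.6923

307.6923


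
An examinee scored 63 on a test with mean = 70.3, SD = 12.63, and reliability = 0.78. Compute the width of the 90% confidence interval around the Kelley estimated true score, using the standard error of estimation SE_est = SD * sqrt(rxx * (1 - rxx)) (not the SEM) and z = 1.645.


True score estimate = 0.78*63 + 0.22*70.3 = 64.606
SE_est = SD * sqrt(rxx * (1 - rxx)) = 12.63 * sqrt(0.78 * 0.22) = 12.63 * sqrt(0.1716) = 5.231931
CI = T_est +/- z * SE_est, so width = 2 * z * SE_est = 2 * 1.645 * 5.231931
Width = 17.2131

17.2131


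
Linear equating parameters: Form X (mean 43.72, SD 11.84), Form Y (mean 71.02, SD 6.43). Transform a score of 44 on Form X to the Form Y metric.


slope = SD_Y / SD_X = 6.43 / 11.84 ~ 0.5431
intercept = mean_Y - slope * mean_X = 71.02 - (6.43 / 11.84) * 43.72 ~ 47.2768
Y = slope * X + intercept. To avoid rounding drift from the rounded slope/intercept, evaluate the equivalent form Y = mean_Y + SD_Y * (X - mean_X) / SD_X at full precision:
Y = 71.02 + 6.43 * (44 - 43.72) / 11.84
Y = 71.02 + 6.43 * 0.28 / 11.84
Y = 71.02 + 1.8004 / 11.84
Y = 71.02 + 0.1521
Y = 71.1721

71.1721


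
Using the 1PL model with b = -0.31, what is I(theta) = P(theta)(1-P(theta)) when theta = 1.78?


P = 1/(1+exp(-(1.78--0.31))) = 0.8899
I = P*(1-P) = 0.8899 * 0.1101
I = 0.098

0.098


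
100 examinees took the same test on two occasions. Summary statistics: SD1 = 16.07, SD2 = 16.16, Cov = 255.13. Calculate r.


r = cov(X,Y) / (SD_X * SD_Y)
r = 255.13 / (16.07 * 16.16)
r = 255.13 / 259.6912
r = 0.9824

0.9824


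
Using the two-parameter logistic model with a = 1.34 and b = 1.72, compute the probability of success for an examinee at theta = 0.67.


a*(theta - b) = 1.34 * (0.67 - 1.72) = -1.407
exp(--1.407) = 4.0837
P = 1 / (1 + 4.0837)
P = 0.1967

0.1967


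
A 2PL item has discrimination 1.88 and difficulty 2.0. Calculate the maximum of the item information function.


For 2PL, max info at theta = b = 2.0
I_max = a^2 / 4 = 1.88^2 / 4
= 3.5344 / 4
I_max = 0.8836

0.8836


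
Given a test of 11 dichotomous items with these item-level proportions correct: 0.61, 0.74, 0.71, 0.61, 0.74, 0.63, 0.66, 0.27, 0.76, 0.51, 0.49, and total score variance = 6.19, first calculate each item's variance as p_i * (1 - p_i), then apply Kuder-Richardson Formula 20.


For each item, compute p_i * q_i:
  Item 1: 0.61 * 0.39 = 0.2379
  Item 2: 0.74 * 0.26 = 0.1924
  Item 3: 0.71 * 0.29 = 0.2059
  Item 4: 0.61 * 0.39 = 0.2379
  Item 5: 0.74 * 0.26 = 0.1924
  Item 6: 0.63 * 0.37 = 0.2331
  Item 7: 0.66 * 0.34 = 0.2244
  Item 8: 0.27 * 0.73 = 0.1971
  Item 9: 0.76 * 0.24 = 0.1824
  Item 10: 0.51 * 0.49 = 0.2499
  Item 11: 0.49 * 0.51 = 0.2499
Sum(p_i * q_i) = 0.2379 + 0.1924 + 0.2059 + 0.2379 + 0.1924 + 0.2331 + 0.2244 + 0.1971 + 0.1824 + 0.2499 + 0.2499 = 2.4033
KR-20 = (k/(k-1)) * (1 - Sum(p_i*q_i) / Var_total)
= (11/10) * (1 - 2.4033/6.19)
= 1.1 * 0.6117
KR-20 = 0.6729

0.6729


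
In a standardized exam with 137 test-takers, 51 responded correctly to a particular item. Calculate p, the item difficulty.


Item difficulty p = number correct / total examinees
p = 51 / 137
p = 0.3723

0.3723


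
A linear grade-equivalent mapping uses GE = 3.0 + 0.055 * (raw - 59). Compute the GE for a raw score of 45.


raw - median = 45 - 59 = -14
slope * diff = 0.055 * -14 = -0.77
GE = 3.0 + -0.77
GE = 2.23

2.23


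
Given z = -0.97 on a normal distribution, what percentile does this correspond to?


CDF(z) = 0.5 * (1 + erf(z/sqrt(2)))
erf(-0.6859) = -0.668
CDF = 0.166
Percentile rank = 0.166 * 100 = 16.6

16.6


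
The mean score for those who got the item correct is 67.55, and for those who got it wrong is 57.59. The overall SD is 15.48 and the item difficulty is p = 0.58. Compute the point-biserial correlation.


q = 1 - p = 0.42
rpb = ((M1 - M0) / SD) * sqrt(p * q)
rpb = ((67.55 - 57.59) / 15.48) * sqrt(0.58 * 0.42)
rpb = 0.3176

0.3176


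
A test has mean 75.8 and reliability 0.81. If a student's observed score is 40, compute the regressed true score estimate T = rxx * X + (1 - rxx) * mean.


T_est = rxx * X + (1 - rxx) * mean
T_est = 0.81 * 40 + 0.19 * 75.8
T_est = 32.4 + 14.402
T_est = 46.802

46.802


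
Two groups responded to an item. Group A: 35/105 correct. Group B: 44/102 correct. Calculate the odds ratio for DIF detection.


Odds_A = 35/70 = 0.5
Odds_B = 44/58 = 0.7586
OR = Odds_A / Odds_B = 0.5 / 0.7586
Exactly, OR = (35 * 58) / (70 * 44) = 2030 / 3080
OR = 0.6591

0.6591


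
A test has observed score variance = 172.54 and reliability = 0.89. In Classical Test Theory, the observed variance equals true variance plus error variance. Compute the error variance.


var_true = rxx * var_obs = 0.89 * 172.54 = 153.5606
var_error = var_obs - var_true
var_error = 172.54 - 153.5606
var_error = 18.9794

18.9794


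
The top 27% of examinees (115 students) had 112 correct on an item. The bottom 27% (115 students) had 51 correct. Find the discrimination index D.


p_upper = 112/115 = 0.9739
p_lower = 51/115 = 0.4435
D = 0.9739 - 0.4435 = 0.5304

0.5304


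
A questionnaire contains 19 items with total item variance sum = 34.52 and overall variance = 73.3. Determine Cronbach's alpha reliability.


alpha = (k/(k-1)) * (1 - sum(si^2)/s_total^2)
= (19/18) * (1 - 34.52/73.3)
alpha = 0.5585

0.5585


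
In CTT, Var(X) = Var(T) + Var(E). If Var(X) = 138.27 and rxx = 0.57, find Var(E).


var_true = rxx * var_obs = 0.57 * 138.27 = 78.8139
var_error = var_obs - var_true
var_error = 138.27 - 78.8139
var_error = 59.4561

59.4561


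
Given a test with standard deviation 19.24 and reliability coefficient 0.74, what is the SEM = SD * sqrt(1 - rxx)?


SEM = SD * sqrt(1 - rxx)
SEM = 19.24 * sqrt(1 - 0.74)
SEM = 19.24 * sqrt(0.26) = 19.24 * 0.509902
SEM = 9.8105

9.8105


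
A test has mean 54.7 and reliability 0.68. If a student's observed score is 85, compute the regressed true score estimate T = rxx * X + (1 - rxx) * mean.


T_est = rxx * X + (1 - rxx) * mean
T_est = 0.68 * 85 + 0.32 * 54.7
T_est = 57.8 + 17.504
T_est = 75.304

75.304


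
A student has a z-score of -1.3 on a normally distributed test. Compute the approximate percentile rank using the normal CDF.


CDF(z) = 0.5 * (1 + erf(z/sqrt(2)))
erf(-0.9192) = -0.8064
CDF = 0.0968
Percentile rank = 0.0968 * 100 = 9.68

9.68


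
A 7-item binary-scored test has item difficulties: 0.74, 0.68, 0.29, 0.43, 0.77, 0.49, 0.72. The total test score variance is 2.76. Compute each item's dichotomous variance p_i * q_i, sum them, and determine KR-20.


For each item, compute p_i * q_i:
  Item 1: 0.74 * 0.26 = 0.1924
  Item 2: 0.68 * 0.32 = 0.2176
  Item 3: 0.29 * 0.71 = 0.2059
  Item 4: 0.43 * 0.57 = 0.2451
  Item 5: 0.77 * 0.23 = 0.1771
  Item 6: 0.49 * 0.51 = 0.2499
  Item 7: 0.72 * 0.28 = 0.2016
Sum(p_i * q_i) = 0.1924 + 0.2176 + 0.2059 + 0.2451 + 0.1771 + 0.2499 + 0.2016 = 1.4896
KR-20 = (k/(k-1)) * (1 - Sum(p_i*q_i) / Var_total)
= (7/6) * (1 - 1.4896/2.76)
= 1.1667 * 0.4603
KR-20 = 0.537

0.537


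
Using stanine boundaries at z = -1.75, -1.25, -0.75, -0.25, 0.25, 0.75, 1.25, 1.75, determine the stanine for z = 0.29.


Stanine boundaries: [-1.75, -1.25, -0.75, -0.25, 0.25, 0.75, 1.25, 1.75]
z = 0.29
Check each boundary:
  z >= -1.75 -> could be stanine 2
  z >= -1.25 -> could be stanine 3
  z >= -0.75 -> could be stanine 4
  z >= -0.25 -> could be stanine 5
  z >= 0.25 -> could be stanine 6
  z < 0.75
  z < 1.25
  z < 1.75
Highest qualifying boundary gives stanine = 6

6


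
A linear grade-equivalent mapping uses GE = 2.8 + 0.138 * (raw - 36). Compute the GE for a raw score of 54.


raw - median = 54 - 36 = 18
slope * diff = 0.138 * 18 = 2.484
GE = 2.8 + 2.484
GE = 5.284

5.284


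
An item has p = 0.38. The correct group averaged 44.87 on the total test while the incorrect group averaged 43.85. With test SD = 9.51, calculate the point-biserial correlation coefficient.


q = 1 - p = 0.62
rpb = ((M1 - M0) / SD) * sqrt(p * q)
rpb = ((44.87 - 43.85) / 9.51) * sqrt(0.38 * 0.62)
rpb = 0.0521

0.0521


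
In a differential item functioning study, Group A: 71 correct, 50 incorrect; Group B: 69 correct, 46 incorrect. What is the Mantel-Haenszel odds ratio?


Odds_A = 71/50 = 1.42
Odds_B = 69/46 = 1.5
OR = Odds_A / Odds_B = 1.42 / 1.5
Exactly, OR = (71 * 46) / (50 * 69) = 3266 / 3450
OR = 0.9467

0.9467


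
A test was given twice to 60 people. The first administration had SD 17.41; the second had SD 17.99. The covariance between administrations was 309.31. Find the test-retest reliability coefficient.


r = cov(X,Y) / (SD_X * SD_Y)
r = 309.31 / (17.41 * 17.99)
r = 309.31 / 313.2059
r = 0.9876

0.9876


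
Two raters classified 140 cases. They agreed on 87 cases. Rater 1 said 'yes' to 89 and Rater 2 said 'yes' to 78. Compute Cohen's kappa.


P_o = 87/140 = 0.621429
P_e = (89*78 + 51*62) / 19600 = 0.51551
kappa = (P_o - P_e) / (1 - P_e)
kappa = (0.621429 - 0.51551) / (1 - 0.51551)
kappa = 0.2186

0.2186


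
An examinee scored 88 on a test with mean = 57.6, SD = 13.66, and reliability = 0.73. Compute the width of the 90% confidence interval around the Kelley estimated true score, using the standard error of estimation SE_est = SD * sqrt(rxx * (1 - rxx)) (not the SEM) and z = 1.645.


True score estimate = 0.73*88 + 0.27*57.6 = 79.792
SE_est = SD * sqrt(rxx * (1 - rxx)) = 13.66 * sqrt(0.73 * 0.27) = 13.66 * sqrt(0.1971) = 6.064486
CI = T_est +/- z * SE_est, so width = 2 * z * SE_est = 2 * 1.645 * 6.064486
Width = 19.9522

19.9522


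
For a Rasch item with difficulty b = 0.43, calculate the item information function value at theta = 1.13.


P = 1/(1+exp(-(1.13-0.43))) = 0.6682
I = P*(1-P) = 0.6682 * 0.3318
I = 0.2217

0.2217


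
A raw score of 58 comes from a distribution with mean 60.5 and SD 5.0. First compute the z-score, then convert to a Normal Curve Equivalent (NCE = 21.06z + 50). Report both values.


z = (X - mean) / SD = (58 - 60.5) / 5.0
z = -2.5 / 5.0
z = -0.5
NCE = NCE = 21.06z + 50
Carry z at full precision (z = -2.5 / 5.0) into the conversion:
NCE = 21.06 * (-2.5 / 5.0) + 50 = -52.65 / 5.0 + 50
NCE = -10.53 + 50
NCE = 39.47

39.47


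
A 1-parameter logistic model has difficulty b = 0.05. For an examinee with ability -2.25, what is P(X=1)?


theta - b = -2.25 - 0.05 = -2.3
exp(-(theta - b)) = exp(2.3) = 9.9742
P = 1 / (1 + 9.9742)
P = 0.0911

0.0911


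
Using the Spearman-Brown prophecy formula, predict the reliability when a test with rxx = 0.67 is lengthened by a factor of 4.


r_new = (n * rxx) / (1 + (n-1) * rxx)
r_new = (4 * 0.67) / (1 + 3 * 0.67)
r_new = 2.68 / 3.01
r_new = 0.8904

0.8904


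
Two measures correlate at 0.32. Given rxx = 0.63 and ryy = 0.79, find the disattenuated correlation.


r_corrected = rxy / sqrt(rxx * ryy)
= 0.32 / sqrt(0.63 * 0.79)
= 0.32 / sqrt(0.4977)
= 0.32 / 0.705479
r_corrected = 0.4536

0.4536


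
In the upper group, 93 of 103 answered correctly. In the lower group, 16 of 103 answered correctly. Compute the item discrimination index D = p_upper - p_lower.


p_upper = 93/103 = 0.9029
p_lower = 16/103 = 0.1553
D = 0.9029 - 0.1553 = 0.7476

0.7476


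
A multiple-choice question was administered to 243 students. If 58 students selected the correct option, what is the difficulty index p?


Item difficulty p = number correct / total examinees
p = 58 / 243
p = 0.2387

0.2387


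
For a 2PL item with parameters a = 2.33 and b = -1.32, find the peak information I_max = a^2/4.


For 2PL, max info at theta = b = -1.32
I_max = a^2 / 4 = 2.33^2 / 4
= 5.4289 / 4
I_max = 1.3572

1.3572


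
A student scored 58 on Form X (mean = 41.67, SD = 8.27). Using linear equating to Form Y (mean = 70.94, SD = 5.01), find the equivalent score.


slope = SD_Y / SD_X = 5.01 / 8.27 ~ 0.6058
intercept = mean_Y - slope * mean_X = 70.94 - (5.01 / 8.27) * 41.67 ~ 45.6961
Y = slope * X + intercept. To avoid rounding drift from the rounded slope/intercept, evaluate the equivalent form Y = mean_Y + SD_Y * (X - mean_X) / SD_X at full precision:
Y = 70.94 + 5.01 * (58 - 41.67) / 8.27
Y = 70.94 + 5.01 * 16.33 / 8.27
Y = 70.94 + 81.8133 / 8.27
Y = 70.94 + 9.8928
Y = 80.8328

80.8328


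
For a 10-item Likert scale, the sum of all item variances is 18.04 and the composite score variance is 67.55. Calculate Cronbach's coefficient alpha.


alpha = (k/(k-1)) * (1 - sum(si^2)/s_total^2)
= (10/9) * (1 - 18.04/67.55)
alpha = 0.8144

0.8144


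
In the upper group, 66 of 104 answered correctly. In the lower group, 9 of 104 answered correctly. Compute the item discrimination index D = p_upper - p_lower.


p_upper = 66/104 = 0.6346
p_lower = 9/104 = 0.0865
D = 0.6346 - 0.0865 = 0.5481

0.5481


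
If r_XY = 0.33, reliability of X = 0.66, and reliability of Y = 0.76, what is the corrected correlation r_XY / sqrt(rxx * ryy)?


r_corrected = rxy / sqrt(rxx * ryy)
= 0.33 / sqrt(0.66 * 0.76)
= 0.33 / sqrt(0.5016)
= 0.33 / 0.708237
r_corrected = 0.4659

0.4659


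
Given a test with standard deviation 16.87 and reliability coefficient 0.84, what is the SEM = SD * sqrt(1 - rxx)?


SEM = SD * sqrt(1 - rxx)
SEM = 16.87 * sqrt(1 - 0.84)
SEM = 16.87 * sqrt(0.16) = 16.87 * 0.4
SEM = 6.748

6.748


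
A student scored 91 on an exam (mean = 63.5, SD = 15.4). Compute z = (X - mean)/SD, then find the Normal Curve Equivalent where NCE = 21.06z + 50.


z = (X - mean) / SD = (91 - 63.5) / 15.4
z = 27.5 / 15.4
z = 1.7857
NCE = NCE = 21.06z + 50
Carry z at full precision (z = 27.5 / 15.4) into the conversion:
NCE = 21.06 * (27.5 / 15.4) + 50 = 579.15 / 15.4 + 50
NCE = 37.6071 + 50
NCE = 87.6071

87.6071


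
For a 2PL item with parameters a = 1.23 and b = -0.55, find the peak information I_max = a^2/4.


For 2PL, max info at theta = b = -0.55
I_max = a^2 / 4 = 1.23^2 / 4
= 1.5129 / 4
I_max = 0.3782

0.3782


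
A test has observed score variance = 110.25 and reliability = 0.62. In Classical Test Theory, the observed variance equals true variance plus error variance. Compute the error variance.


var_true = rxx * var_obs = 0.62 * 110.25 = 68.355
var_error = var_obs - var_true
var_error = 110.25 - 68.355
var_error = 41.895

41.895


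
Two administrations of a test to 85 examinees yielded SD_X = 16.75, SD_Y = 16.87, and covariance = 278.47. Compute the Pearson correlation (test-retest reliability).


r = cov(X,Y) / (SD_X * SD_Y)
r = 278.47 / (16.75 * 16.87)
r = 278.47 / 282.5725
r = 0.9855

0.9855


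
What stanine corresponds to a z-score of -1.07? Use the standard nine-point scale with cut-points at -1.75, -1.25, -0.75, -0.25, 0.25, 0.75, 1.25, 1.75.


Stanine boundaries: [-1.75, -1.25, -0.75, -0.25, 0.25, 0.75, 1.25, 1.75]
z = -1.07
Check each boundary:
  z >= -1.75 -> could be stanine 2
  z >= -1.25 -> could be stanine 3
  z < -0.75
  z < -0.25
  z < 0.25
  z < 0.75
  z < 1.25
  z < 1.75
Highest qualifying boundary gives stanine = 3

3


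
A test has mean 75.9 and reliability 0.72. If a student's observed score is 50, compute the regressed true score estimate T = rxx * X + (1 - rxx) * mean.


T_est = rxx * X + (1 - rxx) * mean
T_est = 0.72 * 50 + 0.28 * 75.9
T_est = 36.0 + 21.252
T_est = 57.252

57.252


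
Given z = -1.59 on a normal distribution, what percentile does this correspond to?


CDF(z) = 0.5 * (1 + erf(z/sqrt(2)))
erf(-1.1243) = -0.8882
CDF = 0.0559
Percentile rank = 0.0559 * 100 = 5.59

5.59


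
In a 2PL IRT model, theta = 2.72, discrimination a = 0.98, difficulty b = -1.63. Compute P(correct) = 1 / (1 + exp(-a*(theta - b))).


a*(theta - b) = 0.98 * (2.72 - -1.63) = 4.263
exp(-4.263) = 0.0141
P = 1 / (1 + 0.0141)
P = 0.9861

0.9861


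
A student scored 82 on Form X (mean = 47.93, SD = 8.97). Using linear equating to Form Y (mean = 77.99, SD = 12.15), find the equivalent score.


slope = SD_Y / SD_X = 12.15 / 8.97 ~ 1.3545
intercept = mean_Y - slope * mean_X = 77.99 - (12.15 / 8.97) * 47.93 ~ 13.0681
Y = slope * X + intercept. To avoid rounding drift from the rounded slope/intercept, evaluate the equivalent form Y = mean_Y + SD_Y * (X - mean_X) / SD_X at full precision:
Y = 77.99 + 12.15 * (82 - 47.93) / 8.97
Y = 77.99 + 12.15 * 34.07 / 8.97
Y = 77.99 + 413.9505 / 8.97
Y = 77.99 + 46.1483
Y = 124.1383

124.1383


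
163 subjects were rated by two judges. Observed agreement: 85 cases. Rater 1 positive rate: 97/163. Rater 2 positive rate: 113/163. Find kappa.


P_o = 85/163 = 0.521472
P_e = (97*113 + 66*50) / 26569 = 0.536753
kappa = (P_o - P_e) / (1 - P_e)
kappa = (0.521472 - 0.536753) / (1 - 0.536753)
kappa = -0.033

-0.033


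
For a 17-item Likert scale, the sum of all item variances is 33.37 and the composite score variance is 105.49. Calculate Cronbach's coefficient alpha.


alpha = (k/(k-1)) * (1 - sum(si^2)/s_total^2)
= (17/16) * (1 - 33.37/105.49)
alpha = 0.7264

0.7264


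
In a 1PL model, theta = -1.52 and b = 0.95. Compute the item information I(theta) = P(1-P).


P = 1/(1+exp(-(-1.52-0.95))) = 0.078
I = P*(1-P) = 0.078 * 0.922
I = 0.0719

0.0719


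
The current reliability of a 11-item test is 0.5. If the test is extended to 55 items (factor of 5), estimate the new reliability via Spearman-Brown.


r_new = (n * rxx) / (1 + (n-1) * rxx)
r_new = (5 * 0.5) / (1 + 4 * 0.5)
r_new = 2.5 / 3.0
r_new = 0.8333

0.8333


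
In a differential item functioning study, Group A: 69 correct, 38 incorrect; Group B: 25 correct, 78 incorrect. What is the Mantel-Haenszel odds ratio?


Odds_A = 69/38 = 1.8158
Odds_B = 25/78 = 0.3205
OR = Odds_A / Odds_B = 1.8158 / 0.3205
Exactly, OR = (69 * 78) / (38 * 25) = 5382 / 950
OR = 5.6653

5.6653


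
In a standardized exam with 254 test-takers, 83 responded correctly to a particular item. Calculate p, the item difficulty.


Item difficulty p = number correct / total examinees
p = 83 / 254
p = 0.3268

0.3268


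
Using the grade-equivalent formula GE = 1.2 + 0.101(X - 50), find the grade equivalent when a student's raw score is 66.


raw - median = 66 - 50 = 16
slope * diff = 0.101 * 16 = 1.616
GE = 1.2 + 1.616
GE = 2.816

2.816


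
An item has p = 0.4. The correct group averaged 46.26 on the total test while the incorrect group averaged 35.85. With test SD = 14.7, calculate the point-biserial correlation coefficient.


q = 1 - p = 0.6
rpb = ((M1 - M0) / SD) * sqrt(p * q)
rpb = ((46.26 - 35.85) / 14.7) * sqrt(0.4 * 0.6)
rpb = 0.3469

0.3469


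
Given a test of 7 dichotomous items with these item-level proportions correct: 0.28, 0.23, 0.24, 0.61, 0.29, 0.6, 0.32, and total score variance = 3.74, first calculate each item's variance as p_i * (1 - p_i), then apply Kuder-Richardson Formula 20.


For each item, compute p_i * q_i:
  Item 1: 0.28 * 0.72 = 0.2016
  Item 2: 0.23 * 0.77 = 0.1771
  Item 3: 0.24 * 0.76 = 0.1824
  Item 4: 0.61 * 0.39 = 0.2379
  Item 5: 0.29 * 0.71 = 0.2059
  Item 6: 0.6 * 0.4 = 0.24
  Item 7: 0.32 * 0.68 = 0.2176
Sum(p_i * q_i) = 0.2016 + 0.1771 + 0.1824 + 0.2379 + 0.2059 + 0.24 + 0.2176 = 1.4625
KR-20 = (k/(k-1)) * (1 - Sum(p_i*q_i) / Var_total)
= (7/6) * (1 - 1.4625/3.74)
= 1.1667 * 0.609
KR-20 = 0.7105

0.7105


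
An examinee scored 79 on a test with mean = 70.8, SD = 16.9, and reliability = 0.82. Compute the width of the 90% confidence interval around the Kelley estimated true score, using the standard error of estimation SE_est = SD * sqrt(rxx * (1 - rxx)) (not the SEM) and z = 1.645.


True score estimate = 0.82*79 + 0.18*70.8 = 77.524
SE_est = SD * sqrt(rxx * (1 - rxx)) = 16.9 * sqrt(0.82 * 0.18) = 16.9 * sqrt(0.1476) = 6.492768
CI = T_est +/- z * SE_est, so width = 2 * z * SE_est = 2 * 1.645 * 6.492768
Width = 21.3612

21.3612


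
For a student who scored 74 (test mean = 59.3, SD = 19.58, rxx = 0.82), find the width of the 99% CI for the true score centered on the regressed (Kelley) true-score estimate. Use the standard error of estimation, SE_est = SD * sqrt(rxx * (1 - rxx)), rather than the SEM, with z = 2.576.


True score estimate = 0.82*74 + 0.18*59.3 = 71.354
SE_est = SD * sqrt(rxx * (1 - rxx)) = 19.58 * sqrt(0.82 * 0.18) = 19.58 * sqrt(0.1476) = 7.52239
CI = T_est +/- z * SE_est, so width = 2 * z * SE_est = 2 * 2.576 * 7.52239
Width = 38.7554

38.7554
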